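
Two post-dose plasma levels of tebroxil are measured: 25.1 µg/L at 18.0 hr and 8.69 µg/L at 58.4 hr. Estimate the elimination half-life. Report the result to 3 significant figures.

26.4 hours

k = ln(C₁/C₂) / (t₂ − t₁) = ln(25.1/8.69) / (58.4 − 18.0)
  = 1.061 / 40.40 = 0.02625 hr⁻¹
t½ = ln 2 / k = ln 2 / 0.02625 ≈ 26.4 hours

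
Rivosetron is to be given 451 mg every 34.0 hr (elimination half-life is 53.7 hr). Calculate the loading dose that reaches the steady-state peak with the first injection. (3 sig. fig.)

1270 mg

k = ln 2 / 53.7 = 0.01291 hr⁻¹
Accumulation ratio R = 1 / (1 − e^(−kτ)) = 1 / (1 − e^(−0.01291×34.0)) = 1 / (1 − 0.6448) = 2.815
Loading dose = maintenance dose × R = 451 × 2.815 ≈ 1270 mg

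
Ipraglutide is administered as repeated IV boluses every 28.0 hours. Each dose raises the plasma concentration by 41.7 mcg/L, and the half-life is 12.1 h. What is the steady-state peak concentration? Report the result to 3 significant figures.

52.2 mcg/L

k = ln 2 / 12.1 = 0.05728 h⁻¹
Fraction remaining after one interval: e^(−kτ) = e^(−0.05728 × 28.0) = 0.2011
R = 1 / (1 − 0.2011) = 1.252
Css,max = 41.7 × 1.252 ≈ 52.2 mcg/L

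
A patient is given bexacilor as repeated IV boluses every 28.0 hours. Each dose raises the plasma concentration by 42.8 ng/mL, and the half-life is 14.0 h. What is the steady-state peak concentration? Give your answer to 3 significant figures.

57.1 ng/mL

k = ln 2 / 14.0 = 0.04951 h⁻¹
Fraction remaining after one interval: e^(−kτ) = e^(−0.04951 × 28.0) = 0.2500
R = 1 / (1 − 0.2500) = 1.333
Css,max = 42.8 × 1.333 ≈ 57.1 ng/mL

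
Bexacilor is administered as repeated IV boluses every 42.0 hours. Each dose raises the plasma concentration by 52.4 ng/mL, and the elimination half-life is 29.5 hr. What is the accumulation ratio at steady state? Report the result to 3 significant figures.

1.59

k = ln 2 / 29.5 = 0.02350 hr⁻¹
Fraction remaining after one interval: e^(−kτ) = e^(−0.02350 × 42.0) = 0.3727
R = 1 / (1 − 0.3727) = 1 / 0.6273 ≈ 1.59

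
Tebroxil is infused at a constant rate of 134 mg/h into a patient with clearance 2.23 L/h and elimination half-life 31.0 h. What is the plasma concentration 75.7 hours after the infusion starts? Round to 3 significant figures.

Css = rate / CL = 134 / 2.23 = 60.09 µg/mL
k = ln 2 / 31.0 = 0.02236 h⁻¹
C(t) = Css (1 − e^(−kt)) = 60.09 × (1 − e^(−1.693)) = 60.09 × 0.8160 ≈ 49.0 µg/mL

49.0 µg/mL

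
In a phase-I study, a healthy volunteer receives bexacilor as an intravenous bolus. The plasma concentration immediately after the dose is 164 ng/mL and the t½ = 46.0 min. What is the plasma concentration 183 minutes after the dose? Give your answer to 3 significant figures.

10.4 ng/mL

k = ln 2 / 46.0 = 0.01507 min⁻¹
C(t) = C₀ e^(−kt) = 164 × e^(−0.01507 × 183) = 164 × e^(−2.758) = 164 × 0.06345 ≈ 10.4 ng/mL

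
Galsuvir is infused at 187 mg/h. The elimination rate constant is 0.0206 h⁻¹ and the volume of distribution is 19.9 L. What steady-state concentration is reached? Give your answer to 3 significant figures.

456 µg/mL

CL = k · V = 0.0206 × 19.9 = 0.4099 L/h
Css = rate / CL = 187 / 0.4099 ≈ 456 µg/mL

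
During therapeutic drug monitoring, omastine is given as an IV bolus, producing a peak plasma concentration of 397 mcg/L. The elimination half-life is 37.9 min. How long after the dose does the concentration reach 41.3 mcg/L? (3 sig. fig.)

k = ln 2 / 37.9 = 0.01829 min⁻¹
C(t) = C₀ e^(−kt)  ⇒  t = ln(C₀/C) / k
t = ln(397/41.3) / 0.01829 = 2.263 / 0.01829 ≈ 124 minutes

124 minutes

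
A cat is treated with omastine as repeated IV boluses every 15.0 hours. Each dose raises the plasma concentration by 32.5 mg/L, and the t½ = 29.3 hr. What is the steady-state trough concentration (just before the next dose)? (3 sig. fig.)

76.3 mg/L

k = ln 2 / 29.3 = 0.02366 hr⁻¹
Fraction remaining after one interval: e^(−kτ) = e^(−0.02366 × 15.0) = 0.7013
R = 1 / (1 − 0.7013) = 3.348
Css,max = 32.5 × 3.348 = 108.8 mg/L
Css,min = Css,max × e^(−kτ) = 108.8 × 0.7013 ≈ 76.3 mg/L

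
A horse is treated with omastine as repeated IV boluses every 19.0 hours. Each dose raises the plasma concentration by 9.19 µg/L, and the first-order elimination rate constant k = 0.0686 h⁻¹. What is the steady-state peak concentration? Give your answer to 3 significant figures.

12.6 µg/L

Fraction remaining after one interval: e^(−kτ) = e^(−0.06860 × 19.0) = 0.2716
R = 1 / (1 − 0.2716) = 1.373
Css,max = 9.19 × 1.373 ≈ 12.6 µg/L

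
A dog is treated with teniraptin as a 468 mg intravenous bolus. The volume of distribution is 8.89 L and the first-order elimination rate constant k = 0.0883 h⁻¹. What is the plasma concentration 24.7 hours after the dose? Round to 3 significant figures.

C₀ = dose / V = 468 / 8.89 = 52.64 mg/L
C(t) = C₀ e^(−kt) = 52.64 × e^(−0.08830 × 24.7) = 52.64 × e^(−2.181) = 52.64 × 0.1129 ≈ 5.94 mg/L

5.94 mg/L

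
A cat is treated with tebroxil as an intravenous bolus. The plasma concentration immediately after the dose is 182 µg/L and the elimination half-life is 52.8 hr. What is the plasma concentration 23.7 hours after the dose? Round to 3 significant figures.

133 µg/L

k = ln 2 / 52.8 = 0.01313 hr⁻¹
23.7 hr is 0.4489 half-lives, so C = 182 × (1/2)^0.4489 = 182 × 0.7326 ≈ 133 µg/L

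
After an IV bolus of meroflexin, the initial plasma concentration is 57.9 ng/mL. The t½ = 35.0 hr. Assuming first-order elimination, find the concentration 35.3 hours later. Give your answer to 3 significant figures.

28.8 ng/mL

k = ln 2 / 35.0 = 0.01980 hr⁻¹
35.3 hr is 1.009 half-lives, so C = 57.9 × (1/2)^1.009 = 57.9 × 0.4970 ≈ 28.8 ng/mL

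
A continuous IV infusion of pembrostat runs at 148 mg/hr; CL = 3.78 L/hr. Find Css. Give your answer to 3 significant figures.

39.2 µg/mL

Css = infusion rate / CL = 148 / 3.78 ≈ 39.2 µg/mL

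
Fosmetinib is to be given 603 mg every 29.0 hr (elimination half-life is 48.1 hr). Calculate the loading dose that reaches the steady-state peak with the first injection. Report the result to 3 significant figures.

1770 mg

k = ln 2 / 48.1 = 0.01441 hr⁻¹
Accumulation ratio R = 1 / (1 − e^(−kτ)) = 1 / (1 − e^(−0.01441×29.0)) = 1 / (1 − 0.6584) = 2.928
Loading dose = maintenance dose × R = 603 × 2.928 ≈ 1770 mg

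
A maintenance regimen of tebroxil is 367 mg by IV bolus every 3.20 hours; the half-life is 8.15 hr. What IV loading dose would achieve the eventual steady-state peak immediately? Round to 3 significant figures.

k = ln 2 / 8.15 = 0.08505 hr⁻¹
Accumulation ratio R = 1 / (1 − e^(−kτ)) = 1 / (1 − e^(−0.08505×3.20)) = 1 / (1 − 0.7617) = 4.197
Loading dose = maintenance dose × R = 367 × 4.197 ≈ 1540 mg

1540 mg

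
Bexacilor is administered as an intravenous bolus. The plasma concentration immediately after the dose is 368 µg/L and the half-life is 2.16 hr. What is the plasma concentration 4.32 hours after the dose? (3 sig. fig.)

k = ln 2 / 2.16 = 0.3209 hr⁻¹
4.32 hr is 2.000 half-lives, so C = 368 × (1/2)^2.000 = 368 × 0.2500 ≈ 92.0 µg/L

92.0 µg/L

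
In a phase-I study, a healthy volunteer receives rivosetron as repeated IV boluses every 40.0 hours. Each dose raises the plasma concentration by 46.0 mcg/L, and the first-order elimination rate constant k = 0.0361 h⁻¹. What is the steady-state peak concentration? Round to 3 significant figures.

Fraction remaining after one interval: e^(−kτ) = e^(−0.03610 × 40.0) = 0.2360
R = 1 / (1 − 0.2360) = 1.309
Css,max = 46.0 × 1.309 ≈ 60.2 mcg/L

60.2 mcg/L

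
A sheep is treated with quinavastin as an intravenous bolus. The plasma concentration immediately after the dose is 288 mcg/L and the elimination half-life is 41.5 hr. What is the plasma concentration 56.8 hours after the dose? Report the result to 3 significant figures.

112 mcg/L

k = ln 2 / 41.5 = 0.01670 hr⁻¹
56.8 hr is 1.369 half-lives, so C = 288 × (1/2)^1.369 = 288 × 0.3872 ≈ 112 mcg/L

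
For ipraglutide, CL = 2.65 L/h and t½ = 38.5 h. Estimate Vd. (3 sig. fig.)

147 L

k = ln 2 / t½ = ln 2 / 38.5 = 0.01800 h⁻¹
V = CL / k = 2.65 / 0.01800 ≈ 147 L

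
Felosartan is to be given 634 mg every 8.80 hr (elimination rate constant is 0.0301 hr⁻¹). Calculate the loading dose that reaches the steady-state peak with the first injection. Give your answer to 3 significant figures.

2720 mg

Accumulation ratio R = 1 / (1 − e^(−kτ)) = 1 / (1 − e^(−0.03010×8.80)) = 1 / (1 − 0.7673) = 4.297
Loading dose = maintenance dose × R = 634 × 4.297 ≈ 2720 mg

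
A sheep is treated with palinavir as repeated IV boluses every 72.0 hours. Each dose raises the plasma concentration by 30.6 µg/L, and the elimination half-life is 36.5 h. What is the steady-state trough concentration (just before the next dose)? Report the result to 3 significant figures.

10.5 µg/L

k = ln 2 / 36.5 = 0.01899 h⁻¹
Fraction remaining after one interval: e^(−kτ) = e^(−0.01899 × 72.0) = 0.2548
R = 1 / (1 − 0.2548) = 1.342
Css,max = 30.6 × 1.342 = 41.06 µg/L
Css,min = Css,max × e^(−kτ) = 41.06 × 0.2548 ≈ 10.5 µg/L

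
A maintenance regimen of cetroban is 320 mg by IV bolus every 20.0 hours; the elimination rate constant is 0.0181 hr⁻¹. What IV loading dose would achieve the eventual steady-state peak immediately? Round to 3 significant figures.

1050 mg

Accumulation ratio R = 1 / (1 − e^(−kτ)) = 1 / (1 − e^(−0.01810×20.0)) = 1 / (1 − 0.6963) = 3.293
Loading dose = maintenance dose × R = 320 × 3.293 ≈ 1050 mg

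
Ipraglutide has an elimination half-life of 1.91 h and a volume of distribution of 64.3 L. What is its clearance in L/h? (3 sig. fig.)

k = ln 2 / t½ = ln 2 / 1.91 = 0.3629 h⁻¹
CL = k · V = 0.3629 × 64.3 ≈ 23.3 L/h

23.3 L/h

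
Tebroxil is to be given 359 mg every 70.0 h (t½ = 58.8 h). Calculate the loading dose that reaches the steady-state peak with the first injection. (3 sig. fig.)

k = ln 2 / 58.8 = 0.01179 h⁻¹
Accumulation ratio R = 1 / (1 − e^(−kτ)) = 1 / (1 − e^(−0.01179×70.0)) = 1 / (1 − 0.4382) = 1.780
Loading dose = maintenance dose × R = 359 × 1.780 ≈ 639 mg

639 mg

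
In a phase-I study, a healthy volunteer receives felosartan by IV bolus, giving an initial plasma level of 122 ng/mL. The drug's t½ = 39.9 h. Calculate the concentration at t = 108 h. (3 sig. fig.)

k = ln 2 / 39.9 = 0.01737 h⁻¹
108 h is 2.707 half-lives, so C = 122 × (1/2)^2.707 = 122 × 0.1532 ≈ 18.7 ng/mL

18.7 ng/mL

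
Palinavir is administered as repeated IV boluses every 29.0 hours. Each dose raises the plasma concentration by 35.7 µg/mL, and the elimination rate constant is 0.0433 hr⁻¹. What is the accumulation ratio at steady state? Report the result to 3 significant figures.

Fraction remaining after one interval: e^(−kτ) = e^(−0.04330 × 29.0) = 0.2849
R = 1 / (1 − 0.2849) = 1 / 0.7151 ≈ 1.40

1.40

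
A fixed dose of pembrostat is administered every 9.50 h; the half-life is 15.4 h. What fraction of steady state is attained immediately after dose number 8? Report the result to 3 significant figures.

0.967

k = ln 2 / 15.4 = 0.04501 h⁻¹
f_n = 1 − e^(−nkτ) = 1 − e^(−8 × 0.04501 × 9.50) = 1 − e^(−3.421) = 1 − 0.03269 ≈ 0.967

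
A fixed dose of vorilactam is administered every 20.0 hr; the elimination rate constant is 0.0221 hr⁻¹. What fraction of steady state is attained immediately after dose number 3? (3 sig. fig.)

0.734

f_n = 1 − e^(−nkτ) = 1 − e^(−3 × 0.02210 × 20.0) = 1 − e^(−1.326) = 1 − 0.2655 ≈ 0.734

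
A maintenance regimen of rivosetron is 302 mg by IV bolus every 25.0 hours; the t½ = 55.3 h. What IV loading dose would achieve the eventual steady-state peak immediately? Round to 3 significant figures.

1120 mg

k = ln 2 / 55.3 = 0.01253 h⁻¹
Accumulation ratio R = 1 / (1 − e^(−kτ)) = 1 / (1 − e^(−0.01253×25.0)) = 1 / (1 − 0.7310) = 3.717
Loading dose = maintenance dose × R = 302 × 3.717 ≈ 1120 mg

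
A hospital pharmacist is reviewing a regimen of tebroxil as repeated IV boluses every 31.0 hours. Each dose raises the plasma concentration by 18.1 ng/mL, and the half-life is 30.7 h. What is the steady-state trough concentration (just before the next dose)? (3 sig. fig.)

k = ln 2 / 30.7 = 0.02258 h⁻¹
Fraction remaining after one interval: e^(−kτ) = e^(−0.02258 × 31.0) = 0.4966
R = 1 / (1 − 0.4966) = 1.987
Css,max = 18.1 × 1.987 = 35.96 ng/mL
Css,min = Css,max × e^(−kτ) = 35.96 × 0.4966 ≈ 17.9 ng/mL

17.9 ng/mL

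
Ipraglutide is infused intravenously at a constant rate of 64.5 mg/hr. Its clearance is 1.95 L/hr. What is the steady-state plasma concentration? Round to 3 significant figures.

33.1 mg/L

Css = infusion rate / CL = 64.5 / 1.95 ≈ 33.1 mg/L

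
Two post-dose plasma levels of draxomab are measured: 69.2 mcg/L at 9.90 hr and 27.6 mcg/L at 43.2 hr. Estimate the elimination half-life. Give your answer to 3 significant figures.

k = ln(C₁/C₂) / (t₂ − t₁) = ln(69.2/27.6) / (43.2 − 9.90)
  = 0.9192 / 33.30 = 0.02760 hr⁻¹
t½ = ln 2 / k = ln 2 / 0.02760 ≈ 25.1 hours

25.1 hours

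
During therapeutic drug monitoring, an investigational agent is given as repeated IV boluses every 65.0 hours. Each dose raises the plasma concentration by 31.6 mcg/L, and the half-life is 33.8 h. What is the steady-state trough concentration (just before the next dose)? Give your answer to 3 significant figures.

k = ln 2 / 33.8 = 0.02051 h⁻¹
Fraction remaining after one interval: e^(−kτ) = e^(−0.02051 × 65.0) = 0.2637
R = 1 / (1 − 0.2637) = 1.358
Css,max = 31.6 × 1.358 = 42.92 mcg/L
Css,min = Css,max × e^(−kτ) = 42.92 × 0.2637 ≈ 11.3 mcg/L

11.3 mcg/L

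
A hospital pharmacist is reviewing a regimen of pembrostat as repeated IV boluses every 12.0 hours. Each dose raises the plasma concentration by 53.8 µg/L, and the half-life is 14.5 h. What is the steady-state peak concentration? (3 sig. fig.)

k = ln 2 / 14.5 = 0.04780 h⁻¹
Fraction remaining after one interval: e^(−kτ) = e^(−0.04780 × 12.0) = 0.5635
R = 1 / (1 − 0.5635) = 2.291
Css,max = 53.8 × 2.291 ≈ 123 µg/L

123 µg/L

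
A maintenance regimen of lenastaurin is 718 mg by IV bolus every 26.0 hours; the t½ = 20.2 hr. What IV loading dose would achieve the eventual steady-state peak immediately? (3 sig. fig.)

k = ln 2 / 20.2 = 0.03431 hr⁻¹
Accumulation ratio R = 1 / (1 − e^(−kτ)) = 1 / (1 − e^(−0.03431×26.0)) = 1 / (1 − 0.4098) = 1.694
Loading dose = maintenance dose × R = 718 × 1.694 ≈ 1220 mg

1220 mg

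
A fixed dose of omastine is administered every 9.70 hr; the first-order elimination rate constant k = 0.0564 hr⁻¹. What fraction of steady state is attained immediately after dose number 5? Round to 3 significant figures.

f_n = 1 − e^(−nkτ) = 1 − e^(−5 × 0.05640 × 9.70) = 1 − e^(−2.735) = 1 − 0.06487 ≈ 0.935

0.935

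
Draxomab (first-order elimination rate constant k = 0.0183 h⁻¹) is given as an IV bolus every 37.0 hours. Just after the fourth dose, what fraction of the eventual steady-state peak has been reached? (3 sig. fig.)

f_n = 1 − e^(−nkτ) = 1 − e^(−4 × 0.01830 × 37.0) = 1 − e^(−2.708) = 1 − 0.06664 ≈ 0.933

0.933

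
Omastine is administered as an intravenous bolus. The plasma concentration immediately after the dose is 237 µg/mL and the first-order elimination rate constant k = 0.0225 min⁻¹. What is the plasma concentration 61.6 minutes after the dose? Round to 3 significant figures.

C(t) = C₀ e^(−kt) = 237 × e^(−0.02250 × 61.6) = 237 × e^(−1.386) = 237 × 0.2501 ≈ 59.3 µg/mL

59.3 µg/mL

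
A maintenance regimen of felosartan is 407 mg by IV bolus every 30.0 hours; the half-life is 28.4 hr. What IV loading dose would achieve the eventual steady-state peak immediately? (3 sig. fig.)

k = ln 2 / 28.4 = 0.02441 hr⁻¹
Accumulation ratio R = 1 / (1 − e^(−kτ)) = 1 / (1 − e^(−0.02441×30.0)) = 1 / (1 − 0.4809) = 1.926
Loading dose = maintenance dose × R = 407 × 1.926 ≈ 784 mg

784 mg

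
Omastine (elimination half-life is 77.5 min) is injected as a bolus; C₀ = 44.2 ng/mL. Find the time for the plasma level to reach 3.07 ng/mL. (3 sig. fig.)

k = ln 2 / 77.5 = 0.008944 min⁻¹
C(t) = C₀ e^(−kt)  ⇒  t = ln(C₀/C) / k
t = ln(44.2/3.07) / 0.008944 = 2.667 / 0.008944 ≈ 298 minutes

298 minutes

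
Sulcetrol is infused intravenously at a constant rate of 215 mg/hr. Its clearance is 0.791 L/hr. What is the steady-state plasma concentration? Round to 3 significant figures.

Css = infusion rate / CL = 215 / 0.791 ≈ 272 mg/L

272 mg/L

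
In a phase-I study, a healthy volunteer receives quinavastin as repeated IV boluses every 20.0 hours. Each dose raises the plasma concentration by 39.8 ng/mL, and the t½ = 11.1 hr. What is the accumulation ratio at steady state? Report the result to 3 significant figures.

1.40

k = ln 2 / 11.1 = 0.06245 hr⁻¹
Fraction remaining after one interval: e^(−kτ) = e^(−0.06245 × 20.0) = 0.2868
R = 1 / (1 − 0.2868) = 1 / 0.7132 ≈ 1.40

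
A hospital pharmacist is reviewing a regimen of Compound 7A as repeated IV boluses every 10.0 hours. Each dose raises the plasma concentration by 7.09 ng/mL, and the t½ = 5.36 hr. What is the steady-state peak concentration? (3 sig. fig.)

k = ln 2 / 5.36 = 0.1293 hr⁻¹
Fraction remaining after one interval: e^(−kτ) = e^(−0.1293 × 10.0) = 0.2744
R = 1 / (1 − 0.2744) = 1.378
Css,max = 7.09 × 1.378 ≈ 9.77 ng/mL

9.77 ng/mL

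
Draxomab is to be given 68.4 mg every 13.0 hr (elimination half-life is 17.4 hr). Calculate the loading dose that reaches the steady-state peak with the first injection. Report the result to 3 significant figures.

169 mg

k = ln 2 / 17.4 = 0.03984 hr⁻¹
Accumulation ratio R = 1 / (1 − e^(−kτ)) = 1 / (1 − e^(−0.03984×13.0)) = 1 / (1 − 0.5958) = 2.474
Loading dose = maintenance dose × R = 68.4 × 2.474 ≈ 169 mg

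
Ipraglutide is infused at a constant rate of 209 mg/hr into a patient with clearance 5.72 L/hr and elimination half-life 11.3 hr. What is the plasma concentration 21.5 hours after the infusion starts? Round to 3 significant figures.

Css = rate / CL = 209 / 5.72 = 36.54 µg/mL
k = ln 2 / 11.3 = 0.06134 hr⁻¹
C(t) = Css (1 − e^(−kt)) = 36.54 × (1 − e^(−1.319)) = 36.54 × 0.7325 ≈ 26.8 µg/mL

26.8 µg/mL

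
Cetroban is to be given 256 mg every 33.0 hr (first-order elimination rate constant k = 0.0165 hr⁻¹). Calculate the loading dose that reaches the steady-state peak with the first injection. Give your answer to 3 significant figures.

Accumulation ratio R = 1 / (1 − e^(−kτ)) = 1 / (1 − e^(−0.01650×33.0)) = 1 / (1 − 0.5801) = 2.382
Loading dose = maintenance dose × R = 256 × 2.382 ≈ 610 mg

610 mg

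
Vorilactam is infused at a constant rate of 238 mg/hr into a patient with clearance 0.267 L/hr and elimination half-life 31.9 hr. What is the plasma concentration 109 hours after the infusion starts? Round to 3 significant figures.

Css = rate / CL = 238 / 0.267 = 891.4 µg/mL
k = ln 2 / 31.9 = 0.02173 hr⁻¹
C(t) = Css (1 − e^(−kt)) = 891.4 × (1 − e^(−2.368)) = 891.4 × 0.9064 ≈ 808 µg/mL

808 µg/mL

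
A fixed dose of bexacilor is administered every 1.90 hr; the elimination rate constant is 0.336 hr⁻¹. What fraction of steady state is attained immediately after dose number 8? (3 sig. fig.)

f_n = 1 − e^(−nkτ) = 1 − e^(−8 × 0.3360 × 1.90) = 1 − e^(−5.107) = 1 − 0.006053 ≈ 0.994

0.994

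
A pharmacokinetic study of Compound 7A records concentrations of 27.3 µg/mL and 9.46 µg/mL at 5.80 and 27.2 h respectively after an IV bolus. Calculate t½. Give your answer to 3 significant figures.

k = ln(C₁/C₂) / (t₂ − t₁) = ln(27.3/9.46) / (27.2 − 5.80)
  = 1.060 / 21.40 = 0.04952 h⁻¹
t½ = ln 2 / k = ln 2 / 0.04952 ≈ 14.0 hours

14.0 hours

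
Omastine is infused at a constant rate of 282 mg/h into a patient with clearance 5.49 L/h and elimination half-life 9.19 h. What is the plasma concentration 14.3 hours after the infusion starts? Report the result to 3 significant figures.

Css = rate / CL = 282 / 5.49 = 51.37 µg/mL
k = ln 2 / 9.19 = 0.07542 h⁻¹
C(t) = Css (1 − e^(−kt)) = 51.37 × (1 − e^(−1.079)) = 51.37 × 0.6599 ≈ 33.9 µg/mL

33.9 µg/mL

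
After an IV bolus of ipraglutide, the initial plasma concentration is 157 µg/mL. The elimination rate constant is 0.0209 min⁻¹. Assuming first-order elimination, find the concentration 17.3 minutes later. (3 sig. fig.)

109 µg/mL

C(t) = C₀ e^(−kt) = 157 × e^(−0.02090 × 17.3) = 157 × e^(−0.3616) = 157 × 0.6966 ≈ 109 µg/mL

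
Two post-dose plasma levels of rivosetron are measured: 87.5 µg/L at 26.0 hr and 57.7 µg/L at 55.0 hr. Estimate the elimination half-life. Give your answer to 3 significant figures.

48.3 hours

k = ln(C₁/C₂) / (t₂ − t₁) = ln(87.5/57.7) / (55.0 − 26.0)
  = 0.4164 / 29.00 = 0.01436 hr⁻¹
t½ = ln 2 / k = ln 2 / 0.01436 ≈ 48.3 hours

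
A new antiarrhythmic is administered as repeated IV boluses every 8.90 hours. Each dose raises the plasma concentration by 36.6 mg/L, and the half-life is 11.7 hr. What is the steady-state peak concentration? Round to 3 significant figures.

k = ln 2 / 11.7 = 0.05924 hr⁻¹
Fraction remaining after one interval: e^(−kτ) = e^(−0.05924 × 8.90) = 0.5902
R = 1 / (1 − 0.5902) = 2.440
Css,max = 36.6 × 2.440 ≈ 89.3 mg/L

89.3 mg/L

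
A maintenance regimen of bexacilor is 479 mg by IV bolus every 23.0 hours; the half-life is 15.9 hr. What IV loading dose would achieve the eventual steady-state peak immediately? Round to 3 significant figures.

757 mg

k = ln 2 / 15.9 = 0.04359 hr⁻¹
Accumulation ratio R = 1 / (1 − e^(−kτ)) = 1 / (1 − e^(−0.04359×23.0)) = 1 / (1 − 0.3669) = 1.580
Loading dose = maintenance dose × R = 479 × 1.580 ≈ 757 mg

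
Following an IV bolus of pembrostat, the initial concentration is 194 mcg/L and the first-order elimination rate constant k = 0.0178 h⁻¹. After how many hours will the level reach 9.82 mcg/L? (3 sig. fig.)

168 hours

C(t) = C₀ e^(−kt)  ⇒  t = ln(C₀/C) / k
t = ln(194/9.82) / 0.01780 = 2.983 / 0.01780 ≈ 168 hours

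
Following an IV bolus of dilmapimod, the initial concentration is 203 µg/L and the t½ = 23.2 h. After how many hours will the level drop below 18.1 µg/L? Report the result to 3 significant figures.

80.9 hours

k = ln 2 / 23.2 = 0.02988 h⁻¹
C(t) = C₀ e^(−kt)  ⇒  t = ln(C₀/C) / k
t = ln(203/18.1) / 0.02988 = 2.417 / 0.02988 ≈ 80.9 hours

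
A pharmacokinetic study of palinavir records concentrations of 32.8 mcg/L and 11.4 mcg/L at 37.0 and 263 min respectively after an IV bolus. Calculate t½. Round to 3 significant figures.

k = ln(C₁/C₂) / (t₂ − t₁) = ln(32.8/11.4) / (263 − 37.0)
  = 1.057 / 226.0 = 0.004676 min⁻¹
t½ = ln 2 / k = ln 2 / 0.004676 ≈ 148 minutes

148 minutes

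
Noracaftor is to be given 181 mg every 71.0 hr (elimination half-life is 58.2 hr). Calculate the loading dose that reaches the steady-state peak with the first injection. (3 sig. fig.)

k = ln 2 / 58.2 = 0.01191 hr⁻¹
Accumulation ratio R = 1 / (1 − e^(−kτ)) = 1 / (1 − e^(−0.01191×71.0)) = 1 / (1 − 0.4293) = 1.752
Loading dose = maintenance dose × R = 181 × 1.752 ≈ 317 mg

317 mg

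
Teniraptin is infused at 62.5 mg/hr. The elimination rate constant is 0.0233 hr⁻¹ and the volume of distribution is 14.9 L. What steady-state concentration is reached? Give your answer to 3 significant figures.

180 mg/L

CL = k · V = 0.0233 × 14.9 = 0.3472 L/hr
Css = rate / CL = 62.5 / 0.3472 ≈ 180 mg/L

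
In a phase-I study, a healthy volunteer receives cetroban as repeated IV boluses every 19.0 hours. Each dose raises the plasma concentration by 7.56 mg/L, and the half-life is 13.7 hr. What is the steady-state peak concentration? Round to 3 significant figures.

12.2 mg/L

k = ln 2 / 13.7 = 0.05059 hr⁻¹
Fraction remaining after one interval: e^(−kτ) = e^(−0.05059 × 19.0) = 0.3824
R = 1 / (1 − 0.3824) = 1.619
Css,max = 7.56 × 1.619 ≈ 12.2 mg/L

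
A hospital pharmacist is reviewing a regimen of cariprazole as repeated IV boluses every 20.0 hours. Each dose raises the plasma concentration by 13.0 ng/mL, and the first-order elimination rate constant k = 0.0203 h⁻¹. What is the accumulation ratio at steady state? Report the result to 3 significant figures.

3.00

Fraction remaining after one interval: e^(−kτ) = e^(−0.02030 × 20.0) = 0.6663
R = 1 / (1 − 0.6663) = 1 / 0.3337 ≈ 3.00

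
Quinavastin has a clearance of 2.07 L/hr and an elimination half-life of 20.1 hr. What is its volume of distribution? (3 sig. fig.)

60.0 L

k = ln 2 / t½ = ln 2 / 20.1 = 0.03448 hr⁻¹
V = CL / k = 2.07 / 0.03448 ≈ 60.0 L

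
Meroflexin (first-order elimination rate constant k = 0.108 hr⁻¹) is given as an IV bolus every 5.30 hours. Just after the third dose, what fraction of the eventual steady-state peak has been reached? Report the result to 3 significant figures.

f_n = 1 − e^(−nkτ) = 1 − e^(−3 × 0.1080 × 5.30) = 1 − e^(−1.717) = 1 − 0.1796 ≈ 0.820

0.820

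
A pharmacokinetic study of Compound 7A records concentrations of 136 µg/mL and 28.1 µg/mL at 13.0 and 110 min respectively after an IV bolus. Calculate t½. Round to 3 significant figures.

k = ln(C₁/C₂) / (t₂ − t₁) = ln(136/28.1) / (110 − 13.0)
  = 1.577 / 97.00 = 0.01626 min⁻¹
t½ = ln 2 / k = ln 2 / 0.01626 ≈ 42.6 minutes

42.6 minutes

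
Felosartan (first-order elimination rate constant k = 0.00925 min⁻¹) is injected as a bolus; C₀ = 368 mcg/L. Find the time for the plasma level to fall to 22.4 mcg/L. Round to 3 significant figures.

C(t) = C₀ e^(−kt)  ⇒  t = ln(C₀/C) / k
t = ln(368/22.4) / 0.009250 = 2.799 / 0.009250 ≈ 303 minutes

303 minutes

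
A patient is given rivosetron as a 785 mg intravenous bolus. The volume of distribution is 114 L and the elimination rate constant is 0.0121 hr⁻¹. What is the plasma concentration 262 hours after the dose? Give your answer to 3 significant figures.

0.289 mg/L

C₀ = dose / V = 785 / 114 = 6.886 mg/L
C(t) = C₀ e^(−kt) = 6.886 × e^(−0.01210 × 262) = 6.886 × e^(−3.170) = 6.886 × 0.04200 ≈ 0.289 mg/L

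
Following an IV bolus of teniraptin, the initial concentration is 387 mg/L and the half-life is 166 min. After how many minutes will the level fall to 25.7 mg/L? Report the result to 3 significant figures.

k = ln 2 / 166 = 0.004176 min⁻¹
C(t) = C₀ e^(−kt)  ⇒  t = ln(C₀/C) / k
t = ln(387/25.7) / 0.004176 = 2.712 / 0.004176 ≈ 649 minutes

649 minutes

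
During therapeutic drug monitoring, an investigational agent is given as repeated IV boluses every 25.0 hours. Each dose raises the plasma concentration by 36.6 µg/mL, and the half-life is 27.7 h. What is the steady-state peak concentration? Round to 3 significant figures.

78.7 µg/mL

k = ln 2 / 27.7 = 0.02502 h⁻¹
Fraction remaining after one interval: e^(−kτ) = e^(−0.02502 × 25.0) = 0.5349
R = 1 / (1 − 0.5349) = 2.150
Css,max = 36.6 × 2.150 ≈ 78.7 µg/mL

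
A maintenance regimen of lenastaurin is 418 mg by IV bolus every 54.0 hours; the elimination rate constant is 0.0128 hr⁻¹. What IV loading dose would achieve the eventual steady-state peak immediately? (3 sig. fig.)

Accumulation ratio R = 1 / (1 − e^(−kτ)) = 1 / (1 − e^(−0.01280×54.0)) = 1 / (1 − 0.5010) = 2.004
Loading dose = maintenance dose × R = 418 × 2.004 ≈ 838 mg

838 mg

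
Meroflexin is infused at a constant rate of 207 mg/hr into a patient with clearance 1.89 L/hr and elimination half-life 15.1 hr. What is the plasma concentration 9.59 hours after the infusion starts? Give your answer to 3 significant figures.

Css = rate / CL = 207 / 1.89 = 109.5 mg/L
k = ln 2 / 15.1 = 0.04590 hr⁻¹
C(t) = Css (1 − e^(−kt)) = 109.5 × (1 − e^(−0.4402)) = 109.5 × 0.3561 ≈ 39.0 mg/L

39.0 mg/L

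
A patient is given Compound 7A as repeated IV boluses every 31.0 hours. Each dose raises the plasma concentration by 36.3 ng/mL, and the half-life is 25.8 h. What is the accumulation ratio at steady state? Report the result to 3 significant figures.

1.77

k = ln 2 / 25.8 = 0.02687 h⁻¹
Fraction remaining after one interval: e^(−kτ) = e^(−0.02687 × 31.0) = 0.4348
R = 1 / (1 − 0.4348) = 1 / 0.5652 ≈ 1.77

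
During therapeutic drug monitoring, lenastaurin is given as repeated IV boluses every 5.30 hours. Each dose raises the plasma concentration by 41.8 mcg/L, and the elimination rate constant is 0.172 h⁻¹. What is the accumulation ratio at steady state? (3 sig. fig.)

Fraction remaining after one interval: e^(−kτ) = e^(−0.1720 × 5.30) = 0.4019
R = 1 / (1 − 0.4019) = 1 / 0.5981 ≈ 1.67

1.67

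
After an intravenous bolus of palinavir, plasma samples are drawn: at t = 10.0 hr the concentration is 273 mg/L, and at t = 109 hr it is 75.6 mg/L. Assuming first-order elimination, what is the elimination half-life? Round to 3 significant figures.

k = ln(C₁/C₂) / (t₂ − t₁) = ln(273/75.6) / (109 − 10.0)
  = 1.284 / 99.00 = 0.01297 hr⁻¹
t½ = ln 2 / k = ln 2 / 0.01297 ≈ 53.4 hours

53.4 hours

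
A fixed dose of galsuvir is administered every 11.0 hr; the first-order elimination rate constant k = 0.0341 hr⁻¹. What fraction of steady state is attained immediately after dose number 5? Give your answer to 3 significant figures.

0.847

f_n = 1 − e^(−nkτ) = 1 − e^(−5 × 0.03410 × 11.0) = 1 − e^(−1.875) = 1 − 0.1533 ≈ 0.847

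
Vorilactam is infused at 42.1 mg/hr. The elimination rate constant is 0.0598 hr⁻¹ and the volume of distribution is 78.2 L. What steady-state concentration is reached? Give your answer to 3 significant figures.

9.00 µg/mL

CL = k · V = 0.0598 × 78.2 = 4.676 L/hr
Css = rate / CL = 42.1 / 4.676 ≈ 9.00 µg/mL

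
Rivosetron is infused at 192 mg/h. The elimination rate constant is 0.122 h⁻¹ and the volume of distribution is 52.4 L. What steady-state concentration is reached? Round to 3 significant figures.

CL = k · V = 0.122 × 52.4 = 6.393 L/h
Css = rate / CL = 192 / 6.393 ≈ 30.0 µg/mL

30.0 µg/mL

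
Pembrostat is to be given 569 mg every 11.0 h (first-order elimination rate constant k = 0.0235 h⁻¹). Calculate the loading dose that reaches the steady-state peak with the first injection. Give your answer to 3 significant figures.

2500 mg

Accumulation ratio R = 1 / (1 − e^(−kτ)) = 1 / (1 − e^(−0.02350×11.0)) = 1 / (1 − 0.7722) = 4.390
Loading dose = maintenance dose × R = 569 × 4.390 ≈ 2500 mg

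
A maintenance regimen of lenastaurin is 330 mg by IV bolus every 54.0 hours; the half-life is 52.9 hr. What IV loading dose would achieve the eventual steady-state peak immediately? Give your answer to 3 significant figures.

651 mg

k = ln 2 / 52.9 = 0.01310 hr⁻¹
Accumulation ratio R = 1 / (1 − e^(−kτ)) = 1 / (1 − e^(−0.01310×54.0)) = 1 / (1 − 0.4928) = 1.972
Loading dose = maintenance dose × R = 330 × 1.972 ≈ 651 mg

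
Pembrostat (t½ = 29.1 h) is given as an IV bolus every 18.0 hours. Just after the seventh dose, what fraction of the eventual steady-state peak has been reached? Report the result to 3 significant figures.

0.950

k = ln 2 / 29.1 = 0.02382 h⁻¹
f_n = 1 − e^(−nkτ) = 1 − e^(−7 × 0.02382 × 18.0) = 1 − e^(−3.001) = 1 − 0.04972 ≈ 0.950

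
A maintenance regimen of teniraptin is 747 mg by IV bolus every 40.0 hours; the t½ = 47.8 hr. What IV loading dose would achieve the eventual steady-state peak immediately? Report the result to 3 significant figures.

1700 mg

k = ln 2 / 47.8 = 0.01450 hr⁻¹
Accumulation ratio R = 1 / (1 − e^(−kτ)) = 1 / (1 − e^(−0.01450×40.0)) = 1 / (1 − 0.5599) = 2.272
Loading dose = maintenance dose × R = 747 × 2.272 ≈ 1700 mg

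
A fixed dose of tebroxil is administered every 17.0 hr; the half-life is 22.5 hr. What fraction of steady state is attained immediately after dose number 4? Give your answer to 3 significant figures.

0.877

k = ln 2 / 22.5 = 0.03081 hr⁻¹
f_n = 1 − e^(−nkτ) = 1 − e^(−4 × 0.03081 × 17.0) = 1 − e^(−2.095) = 1 − 0.1231 ≈ 0.877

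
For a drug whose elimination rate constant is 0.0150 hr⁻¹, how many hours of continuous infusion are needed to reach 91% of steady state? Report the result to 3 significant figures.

161 hours

f = 1 − e^(−kt)  ⇒  t = −ln(1 − f) / k
t = −ln(1 − 0.91) / 0.01500 = 2.408 / 0.01500 ≈ 161 hours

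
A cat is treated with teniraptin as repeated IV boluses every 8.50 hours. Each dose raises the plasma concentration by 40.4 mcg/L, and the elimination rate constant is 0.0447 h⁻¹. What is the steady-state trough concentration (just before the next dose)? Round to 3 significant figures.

87.4 mcg/L

Fraction remaining after one interval: e^(−kτ) = e^(−0.04470 × 8.50) = 0.6839
R = 1 / (1 − 0.6839) = 3.164
Css,max = 40.4 × 3.164 = 127.8 mcg/L
Css,min = Css,max × e^(−kτ) = 127.8 × 0.6839 ≈ 87.4 mcg/L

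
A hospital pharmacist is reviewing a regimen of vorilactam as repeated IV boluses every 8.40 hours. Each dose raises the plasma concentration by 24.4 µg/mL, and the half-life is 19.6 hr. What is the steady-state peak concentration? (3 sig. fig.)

94.9 µg/mL

k = ln 2 / 19.6 = 0.03536 hr⁻¹
Fraction remaining after one interval: e^(−kτ) = e^(−0.03536 × 8.40) = 0.7430
R = 1 / (1 − 0.7430) = 3.891
Css,max = 24.4 × 3.891 ≈ 94.9 µg/mL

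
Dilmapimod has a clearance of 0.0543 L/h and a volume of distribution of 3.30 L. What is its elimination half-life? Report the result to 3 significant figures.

42.1 hours

k = CL / V = 0.0543 / 3.30 = 0.01645 h⁻¹
t½ = ln 2 / k = ln 2 / 0.01645 ≈ 42.1 hours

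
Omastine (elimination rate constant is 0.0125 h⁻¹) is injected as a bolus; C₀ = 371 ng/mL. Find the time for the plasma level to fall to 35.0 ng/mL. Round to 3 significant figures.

189 hours

C(t) = C₀ e^(−kt)  ⇒  t = ln(C₀/C) / k
t = ln(371/35.0) / 0.01250 = 2.361 / 0.01250 ≈ 189 hours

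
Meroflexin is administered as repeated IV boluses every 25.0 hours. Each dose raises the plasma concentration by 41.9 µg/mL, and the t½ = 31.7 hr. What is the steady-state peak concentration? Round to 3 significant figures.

k = ln 2 / 31.7 = 0.02187 hr⁻¹
Fraction remaining after one interval: e^(−kτ) = e^(−0.02187 × 25.0) = 0.5789
R = 1 / (1 − 0.5789) = 2.375
Css,max = 41.9 × 2.375 ≈ 99.5 µg/mL

99.5 µg/mL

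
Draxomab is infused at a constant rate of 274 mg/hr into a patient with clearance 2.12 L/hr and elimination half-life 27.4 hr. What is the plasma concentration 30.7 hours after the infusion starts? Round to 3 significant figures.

69.8 µg/mL

Css = rate / CL = 274 / 2.12 = 129.2 µg/mL
k = ln 2 / 27.4 = 0.02530 hr⁻¹
C(t) = Css (1 − e^(−kt)) = 129.2 × (1 − e^(−0.7766)) = 129.2 × 0.5400 ≈ 69.8 µg/mL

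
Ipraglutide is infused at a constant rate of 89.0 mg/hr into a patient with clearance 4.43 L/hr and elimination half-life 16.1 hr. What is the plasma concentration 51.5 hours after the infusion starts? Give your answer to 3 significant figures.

17.9 µg/mL

Css = rate / CL = 89.0 / 4.43 = 20.09 µg/mL
k = ln 2 / 16.1 = 0.04305 hr⁻¹
C(t) = Css (1 − e^(−kt)) = 20.09 × (1 − e^(−2.217)) = 20.09 × 0.8911 ≈ 17.9 µg/mL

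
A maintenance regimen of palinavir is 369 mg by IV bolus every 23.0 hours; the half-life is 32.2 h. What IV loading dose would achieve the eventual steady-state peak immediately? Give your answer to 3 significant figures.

945 mg

k = ln 2 / 32.2 = 0.02153 h⁻¹
Accumulation ratio R = 1 / (1 − e^(−kτ)) = 1 / (1 − e^(−0.02153×23.0)) = 1 / (1 − 0.6095) = 2.561
Loading dose = maintenance dose × R = 369 × 2.561 ≈ 945 mg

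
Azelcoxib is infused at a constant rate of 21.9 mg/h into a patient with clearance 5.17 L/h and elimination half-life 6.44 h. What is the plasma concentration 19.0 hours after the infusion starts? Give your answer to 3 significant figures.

3.69 µg/mL

Css = rate / CL = 21.9 / 5.17 = 4.236 µg/mL
k = ln 2 / 6.44 = 0.1076 h⁻¹
C(t) = Css (1 − e^(−kt)) = 4.236 × (1 − e^(−2.045)) = 4.236 × 0.8706 ≈ 3.69 µg/mL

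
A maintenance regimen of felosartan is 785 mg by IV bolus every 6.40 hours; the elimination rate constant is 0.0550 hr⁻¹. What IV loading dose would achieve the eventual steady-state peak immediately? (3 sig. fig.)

2650 mg

Accumulation ratio R = 1 / (1 − e^(−kτ)) = 1 / (1 − e^(−0.05500×6.40)) = 1 / (1 − 0.7033) = 3.370
Loading dose = maintenance dose × R = 785 × 3.370 ≈ 2650 mg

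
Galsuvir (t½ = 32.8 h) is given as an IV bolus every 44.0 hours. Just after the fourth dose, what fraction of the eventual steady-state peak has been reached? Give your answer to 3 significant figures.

0.976

k = ln 2 / 32.8 = 0.02113 h⁻¹
f_n = 1 − e^(−nkτ) = 1 − e^(−4 × 0.02113 × 44.0) = 1 − e^(−3.719) = 1 − 0.02425 ≈ 0.976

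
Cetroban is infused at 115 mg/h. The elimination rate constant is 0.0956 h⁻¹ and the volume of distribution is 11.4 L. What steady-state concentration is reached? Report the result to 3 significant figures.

CL = k · V = 0.0956 × 11.4 = 1.090 L/h
Css = rate / CL = 115 / 1.090 ≈ 106 mg/L

106 mg/L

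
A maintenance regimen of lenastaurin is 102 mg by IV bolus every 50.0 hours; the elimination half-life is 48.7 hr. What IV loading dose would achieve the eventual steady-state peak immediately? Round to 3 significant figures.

200 mg

k = ln 2 / 48.7 = 0.01423 hr⁻¹
Accumulation ratio R = 1 / (1 − e^(−kτ)) = 1 / (1 − e^(−0.01423×50.0)) = 1 / (1 − 0.4908) = 1.964
Loading dose = maintenance dose × R = 102 × 1.964 ≈ 200 mg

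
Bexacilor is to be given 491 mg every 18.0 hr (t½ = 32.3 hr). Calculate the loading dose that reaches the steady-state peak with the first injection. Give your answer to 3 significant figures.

k = ln 2 / 32.3 = 0.02146 hr⁻¹
Accumulation ratio R = 1 / (1 − e^(−kτ)) = 1 / (1 − e^(−0.02146×18.0)) = 1 / (1 − 0.6796) = 3.121
Loading dose = maintenance dose × R = 491 × 3.121 ≈ 1530 mg

1530 mg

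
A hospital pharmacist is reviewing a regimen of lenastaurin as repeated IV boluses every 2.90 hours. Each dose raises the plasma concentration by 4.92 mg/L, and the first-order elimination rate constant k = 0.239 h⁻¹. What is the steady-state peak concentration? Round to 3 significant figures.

Fraction remaining after one interval: e^(−kτ) = e^(−0.2390 × 2.90) = 0.5000
R = 1 / (1 − 0.5000) = 2.000
Css,max = 4.92 × 2.000 ≈ 9.84 mg/L

9.84 mg/L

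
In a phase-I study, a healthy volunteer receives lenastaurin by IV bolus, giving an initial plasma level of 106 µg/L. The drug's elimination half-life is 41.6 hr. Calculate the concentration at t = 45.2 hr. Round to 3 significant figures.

49.9 µg/L

k = ln 2 / 41.6 = 0.01666 hr⁻¹
C(t) = C₀ e^(−kt) = 106 × e^(−0.01666 × 45.2) = 106 × e^(−0.7531) = 106 × 0.4709 ≈ 49.9 µg/L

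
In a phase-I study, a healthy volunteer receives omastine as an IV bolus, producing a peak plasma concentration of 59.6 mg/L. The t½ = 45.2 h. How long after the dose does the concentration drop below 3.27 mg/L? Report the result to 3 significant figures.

189 hours

k = ln 2 / 45.2 = 0.01534 h⁻¹
C(t) = C₀ e^(−kt)  ⇒  t = ln(C₀/C) / k
t = ln(59.6/3.27) / 0.01534 = 2.903 / 0.01534 ≈ 189 hours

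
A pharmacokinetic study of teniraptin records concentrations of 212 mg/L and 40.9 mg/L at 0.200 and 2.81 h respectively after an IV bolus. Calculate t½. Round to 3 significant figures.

1.10 hours

k = ln(C₁/C₂) / (t₂ − t₁) = ln(212/40.9) / (2.81 − 0.200)
  = 1.645 / 2.610 = 0.6304 h⁻¹
t½ = ln 2 / k = ln 2 / 0.6304 ≈ 1.10 hours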